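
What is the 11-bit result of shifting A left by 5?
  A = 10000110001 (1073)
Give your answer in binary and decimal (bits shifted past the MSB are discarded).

Shift left by 5: drop the top 5 bit(s), append 5 zero(s) on the right.
  10000110001  ->  discard [10000], keep [110001], append 00000
= 11000100000

Answer: 11000100000 (1568)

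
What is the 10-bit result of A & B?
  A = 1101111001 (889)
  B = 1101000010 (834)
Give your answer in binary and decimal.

Apply & to each column (1 only where both bits are 1):
  1101111001
& 1101000010
------------
  1101000000

Answer: 1101000000 (832)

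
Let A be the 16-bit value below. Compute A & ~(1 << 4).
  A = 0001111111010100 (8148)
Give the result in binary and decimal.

Mask = ~(1 << 4) = 1111111111101111
Bit 4 of A is 1, so AND-ing with the mask clears it to 0.
  0001111111010100
& 1111111111101111
------------------
  0001111111000100

Answer: 0001111111000100 (8132)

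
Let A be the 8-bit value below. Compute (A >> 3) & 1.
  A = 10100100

Bit 3 is the 4th from the right.
  10100100
      ^
That bit is 0.

Answer: 0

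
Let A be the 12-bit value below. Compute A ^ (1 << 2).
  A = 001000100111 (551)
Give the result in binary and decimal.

Mask = 1 << 2 = 000000000100
Bit 2 of A is 1; XOR with the mask flips it to 0.
  001000100111
^ 000000000100
--------------
  001000100011

Answer: 001000100011 (547)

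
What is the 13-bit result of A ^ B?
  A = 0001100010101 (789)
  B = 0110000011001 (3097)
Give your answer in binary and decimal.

Apply ^ to each column (1 where bits differ):
  0001100010101
^ 0110000011001
---------------
  0111100001100

Answer: 0111100001100 (3852)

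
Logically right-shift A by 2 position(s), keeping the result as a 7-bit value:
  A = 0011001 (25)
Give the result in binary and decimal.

Logical shift right by 2: drop the bottom 2 bit(s), prepend 2 zero(s) on the left.
  0011001  ->  keep [00110], discard [01], prepend 00
= 0000110

Answer: 0000110 (6)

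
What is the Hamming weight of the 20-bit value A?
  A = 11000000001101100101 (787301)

11000000001101100101
1-bits at positions (from bit 0 = LSB): 0, 2, 5, 6, 8, 9, 18, 19
Count = 8

Answer: 8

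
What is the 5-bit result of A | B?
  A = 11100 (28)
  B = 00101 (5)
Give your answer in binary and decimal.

Apply | to each column (1 where either bit is 1):
  11100
| 00101
-------
  11101

Answer: 11101 (29)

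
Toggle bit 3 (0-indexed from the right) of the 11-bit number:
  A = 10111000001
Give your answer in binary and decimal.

Mask = 1 << 3 = 00000001000
Bit 3 of A is 0; XOR with the mask flips it to 1.
  10111000001
^ 00000001000
-------------
  10111001001

Answer: 10111001001 (1481)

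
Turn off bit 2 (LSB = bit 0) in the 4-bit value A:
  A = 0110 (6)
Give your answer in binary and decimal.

Mask = ~(1 << 2) = 1011
Bit 2 of A is 1, so AND-ing with the mask clears it to 0.
  0110
& 1011
------
  0010

Answer: 0010 (2)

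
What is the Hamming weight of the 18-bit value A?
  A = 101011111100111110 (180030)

101011111100111110
1-bits at positions (from bit 0 = LSB): 1, 2, 3, 4, 5, 8, 9, 10, 11, 12, 13, 15, 17
Count = 13

Answer: 13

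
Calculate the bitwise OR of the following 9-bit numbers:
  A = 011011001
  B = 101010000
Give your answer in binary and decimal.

Apply | to each column (1 where either bit is 1):
  011011001
| 101010000
-----------
  111011001

Answer: 111011001 (473)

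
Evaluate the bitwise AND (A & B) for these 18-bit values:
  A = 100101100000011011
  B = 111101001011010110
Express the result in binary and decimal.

Apply & to each column (1 only where both bits are 1):
  100101100000011011
& 111101001011010110
--------------------
  100101000000010010

Answer: 100101000000010010 (151570)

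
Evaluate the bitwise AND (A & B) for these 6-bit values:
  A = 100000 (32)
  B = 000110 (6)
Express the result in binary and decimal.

Apply & to each column (1 only where both bits are 1):
  100000
& 000110
--------
  000000

Answer: 000000 (0)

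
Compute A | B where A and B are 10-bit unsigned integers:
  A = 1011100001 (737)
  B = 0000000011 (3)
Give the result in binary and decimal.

Apply | to each column (1 where either bit is 1):
  1011100001
| 0000000011
------------
  1011100011

Answer: 1011100011 (739)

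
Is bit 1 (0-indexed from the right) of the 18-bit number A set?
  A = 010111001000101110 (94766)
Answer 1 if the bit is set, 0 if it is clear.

Bit 1 is the 2nd from the right.
  010111001000101110
                  ^
That bit is 1.

Answer: 1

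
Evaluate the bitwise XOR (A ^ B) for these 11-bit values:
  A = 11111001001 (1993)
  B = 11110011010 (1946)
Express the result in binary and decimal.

Apply ^ to each column (1 where bits differ):
  11111001001
^ 11110011010
-------------
  00001010011

Answer: 00001010011 (83)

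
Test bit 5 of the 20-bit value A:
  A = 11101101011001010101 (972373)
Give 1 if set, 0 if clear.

Bit 5 is the 6th from the right.
  11101101011001010101
                ^
That bit is 0.

Answer: 0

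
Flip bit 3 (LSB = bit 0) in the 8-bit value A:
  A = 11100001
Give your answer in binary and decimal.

Mask = 1 << 3 = 00001000
Bit 3 of A is 0; XOR with the mask flips it to 1.
  11100001
^ 00001000
----------
  11101001

Answer: 11101001 (233)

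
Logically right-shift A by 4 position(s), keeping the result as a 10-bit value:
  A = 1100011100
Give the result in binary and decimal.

Logical shift right by 4: drop the bottom 4 bit(s), prepend 4 zero(s) on the left.
  1100011100  ->  keep [110001], discard [1100], prepend 0000
= 0000110001

Answer: 0000110001 (49)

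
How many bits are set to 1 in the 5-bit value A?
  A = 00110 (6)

00110
1-bits at positions (from bit 0 = LSB): 1, 2
Count = 2

Answer: 2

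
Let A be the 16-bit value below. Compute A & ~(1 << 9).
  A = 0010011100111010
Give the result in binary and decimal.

Mask = ~(1 << 9) = 1111110111111111
Bit 9 of A is 1, so AND-ing with the mask clears it to 0.
  0010011100111010
& 1111110111111111
------------------
  0010010100111010

Answer: 0010010100111010 (9530)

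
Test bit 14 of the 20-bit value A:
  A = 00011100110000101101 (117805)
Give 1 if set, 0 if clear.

Bit 14 is the 15th from the right.
  00011100110000101101
       ^
That bit is 1.

Answer: 1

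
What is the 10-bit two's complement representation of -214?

1. Binary of +214:  0011010110
2. Invert bits:     1100101001
3. Add 1:           1100101010

Answer: 1100101010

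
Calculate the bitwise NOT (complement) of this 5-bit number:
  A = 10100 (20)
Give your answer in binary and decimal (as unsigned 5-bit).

Flip each bit (0->1, 1->0):
  10100
  01011

Answer: 01011 (11)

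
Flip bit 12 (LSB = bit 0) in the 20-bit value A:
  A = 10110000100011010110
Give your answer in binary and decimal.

Mask = 1 << 12 = 00000001000000000000
Bit 12 of A is 0; XOR with the mask flips it to 1.
  10110000100011010110
^ 00000001000000000000
----------------------
  10110001100011010110

Answer: 10110001100011010110 (727254)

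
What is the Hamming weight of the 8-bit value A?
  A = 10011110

10011110
1-bits at positions (from bit 0 = LSB): 1, 2, 3, 4, 7
Count = 5

Answer: 5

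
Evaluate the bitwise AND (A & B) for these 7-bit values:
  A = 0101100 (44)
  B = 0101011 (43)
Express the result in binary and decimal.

Apply & to each column (1 only where both bits are 1):
  0101100
& 0101011
---------
  0101000

Answer: 0101000 (40)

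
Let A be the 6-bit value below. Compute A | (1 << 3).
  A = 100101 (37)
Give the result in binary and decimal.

Mask = 1 << 3 = 001000
Bit 3 of A is 0, so OR-ing with the mask flips it to 1.
  100101
| 001000
--------
  101101

Answer: 101101 (45)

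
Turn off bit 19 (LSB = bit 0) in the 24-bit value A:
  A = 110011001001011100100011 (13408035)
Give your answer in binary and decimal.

Mask = ~(1 << 19) = 111101111111111111111111
Bit 19 of A is 1, so AND-ing with the mask clears it to 0.
  110011001001011100100011
& 111101111111111111111111
--------------------------
  110001001001011100100011

Answer: 110001001001011100100011 (12883747)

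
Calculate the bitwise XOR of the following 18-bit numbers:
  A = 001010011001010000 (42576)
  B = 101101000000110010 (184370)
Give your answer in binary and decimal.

Apply ^ to each column (1 where bits differ):
  001010011001010000
^ 101101000000110010
--------------------
  100111011001100010

Answer: 100111011001100010 (161378)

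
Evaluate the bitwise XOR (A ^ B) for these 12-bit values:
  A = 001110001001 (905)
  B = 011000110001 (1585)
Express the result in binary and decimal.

Apply ^ to each column (1 where bits differ):
  001110001001
^ 011000110001
--------------
  010110111000

Answer: 010110111000 (1464)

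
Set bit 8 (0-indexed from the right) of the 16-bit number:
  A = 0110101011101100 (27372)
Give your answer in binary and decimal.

Mask = 1 << 8 = 0000000100000000
Bit 8 of A is 0, so OR-ing with the mask flips it to 1.
  0110101011101100
| 0000000100000000
------------------
  0110101111101100

Answer: 0110101111101100 (27628)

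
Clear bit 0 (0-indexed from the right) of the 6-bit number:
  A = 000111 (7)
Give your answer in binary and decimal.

Mask = ~(1 << 0) = 111110
Bit 0 of A is 1, so AND-ing with the mask clears it to 0.
  000111
& 111110
--------
  000110

Answer: 000110 (6)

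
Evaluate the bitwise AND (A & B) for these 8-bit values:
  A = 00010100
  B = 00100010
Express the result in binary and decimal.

Apply & to each column (1 only where both bits are 1):
  00010100
& 00100010
----------
  00000000

Answer: 00000000 (0)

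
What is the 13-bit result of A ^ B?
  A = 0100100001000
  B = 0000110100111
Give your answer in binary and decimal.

Apply ^ to each column (1 where bits differ):
  0100100001000
^ 0000110100111
---------------
  0100010101111

Answer: 0100010101111 (2223)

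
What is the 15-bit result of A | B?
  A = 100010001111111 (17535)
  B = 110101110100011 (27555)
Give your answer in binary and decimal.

Apply | to each column (1 where either bit is 1):
  100010001111111
| 110101110100011
-----------------
  110111111111111

Answer: 110111111111111 (28671)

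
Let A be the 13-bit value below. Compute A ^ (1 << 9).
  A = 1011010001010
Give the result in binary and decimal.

Mask = 1 << 9 = 0001000000000
Bit 9 of A is 1; XOR with the mask flips it to 0.
  1011010001010
^ 0001000000000
---------------
  1010010001010

Answer: 1010010001010 (5258)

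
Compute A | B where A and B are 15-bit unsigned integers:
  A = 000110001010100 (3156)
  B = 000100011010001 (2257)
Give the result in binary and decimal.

Apply | to each column (1 where either bit is 1):
  000110001010100
| 000100011010001
-----------------
  000110011010101

Answer: 000110011010101 (3285)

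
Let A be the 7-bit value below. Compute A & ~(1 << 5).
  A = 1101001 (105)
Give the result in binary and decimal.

Mask = ~(1 << 5) = 1011111
Bit 5 of A is 1, so AND-ing with the mask clears it to 0.
  1101001
& 1011111
---------
  1001001

Answer: 1001001 (73)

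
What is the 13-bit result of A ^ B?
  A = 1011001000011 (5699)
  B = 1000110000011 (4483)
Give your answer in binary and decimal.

Apply ^ to each column (1 where bits differ):
  1011001000011
^ 1000110000011
---------------
  0011111000000

Answer: 0011111000000 (1984)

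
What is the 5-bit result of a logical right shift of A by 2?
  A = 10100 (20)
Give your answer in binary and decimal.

Logical shift right by 2: drop the bottom 2 bit(s), prepend 2 zero(s) on the left.
  10100  ->  keep [101], discard [00], prepend 00
= 00101

Answer: 00101 (5)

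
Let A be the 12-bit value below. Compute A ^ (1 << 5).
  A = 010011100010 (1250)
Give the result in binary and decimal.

Mask = 1 << 5 = 000000100000
Bit 5 of A is 1; XOR with the mask flips it to 0.
  010011100010
^ 000000100000
--------------
  010011000010

Answer: 010011000010 (1218)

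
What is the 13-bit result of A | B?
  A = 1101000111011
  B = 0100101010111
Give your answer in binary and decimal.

Apply | to each column (1 where either bit is 1):
  1101000111011
| 0100101010111
---------------
  1101101111111

Answer: 1101101111111 (7039)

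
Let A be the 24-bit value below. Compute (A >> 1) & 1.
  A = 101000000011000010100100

Bit 1 is the 2nd from the right.
  101000000011000010100100
                        ^
That bit is 0.

Answer: 0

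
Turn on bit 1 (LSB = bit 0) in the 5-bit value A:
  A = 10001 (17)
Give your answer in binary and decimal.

Mask = 1 << 1 = 00010
Bit 1 of A is 0, so OR-ing with the mask flips it to 1.
  10001
| 00010
-------
  10011

Answer: 10011 (19)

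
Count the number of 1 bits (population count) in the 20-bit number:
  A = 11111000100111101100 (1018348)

11111000100111101100
1-bits at positions (from bit 0 = LSB): 2, 3, 5, 6, 7, 8, 11, 15, 16, 17, 18, 19
Count = 12

Answer: 12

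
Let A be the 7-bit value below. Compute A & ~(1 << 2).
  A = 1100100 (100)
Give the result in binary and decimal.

Mask = ~(1 << 2) = 1111011
Bit 2 of A is 1, so AND-ing with the mask clears it to 0.
  1100100
& 1111011
---------
  1100000

Answer: 1100000 (96)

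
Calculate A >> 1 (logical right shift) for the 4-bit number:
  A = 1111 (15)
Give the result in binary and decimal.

Logical shift right by 1: drop the bottom 1 bit(s), prepend 1 zero(s) on the left.
  1111  ->  keep [111], discard [1], prepend 0
= 0111

Answer: 0111 (7)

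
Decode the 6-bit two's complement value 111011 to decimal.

MSB is 1, so the value is negative. Find the magnitude:
1. Invert bits:  000100
2. Add 1:        000101  = 5
3. Apply sign:   -5

Answer: -5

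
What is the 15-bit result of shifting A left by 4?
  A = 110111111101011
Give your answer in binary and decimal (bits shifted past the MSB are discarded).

Shift left by 4: drop the top 4 bit(s), append 4 zero(s) on the right.
  110111111101011  ->  discard [1101], keep [11111101011], append 0000
= 111111010110000

Answer: 111111010110000 (32432)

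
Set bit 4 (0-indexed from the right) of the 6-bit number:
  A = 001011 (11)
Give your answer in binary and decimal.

Mask = 1 << 4 = 010000
Bit 4 of A is 0, so OR-ing with the mask flips it to 1.
  001011
| 010000
--------
  011011

Answer: 011011 (27)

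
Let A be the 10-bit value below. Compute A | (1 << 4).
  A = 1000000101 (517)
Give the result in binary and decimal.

Mask = 1 << 4 = 0000010000
Bit 4 of A is 0, so OR-ing with the mask flips it to 1.
  1000000101
| 0000010000
------------
  1000010101

Answer: 1000010101 (533)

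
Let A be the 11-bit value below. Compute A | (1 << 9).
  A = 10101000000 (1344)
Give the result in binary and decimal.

Mask = 1 << 9 = 01000000000
Bit 9 of A is 0, so OR-ing with the mask flips it to 1.
  10101000000
| 01000000000
-------------
  11101000000

Answer: 11101000000 (1856)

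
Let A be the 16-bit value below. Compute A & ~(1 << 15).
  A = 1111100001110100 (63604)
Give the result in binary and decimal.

Mask = ~(1 << 15) = 0111111111111111
Bit 15 of A is 1, so AND-ing with the mask clears it to 0.
  1111100001110100
& 0111111111111111
------------------
  0111100001110100

Answer: 0111100001110100 (30836)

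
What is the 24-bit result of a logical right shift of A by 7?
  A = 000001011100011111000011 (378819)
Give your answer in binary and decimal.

Logical shift right by 7: drop the bottom 7 bit(s), prepend 7 zero(s) on the left.
  000001011100011111000011  ->  keep [00000101110001111], discard [1000011], prepend 0000000
= 000000000000101110001111

Answer: 000000000000101110001111 (2959)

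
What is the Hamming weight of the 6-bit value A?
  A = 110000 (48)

110000
1-bits at positions (from bit 0 = LSB): 4, 5
Count = 2

Answer: 2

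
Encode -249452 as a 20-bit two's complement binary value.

1. Binary of +249452:  00111100111001101100
2. Invert bits:     11000011000110010011
3. Add 1:           11000011000110010100

Answer: 11000011000110010100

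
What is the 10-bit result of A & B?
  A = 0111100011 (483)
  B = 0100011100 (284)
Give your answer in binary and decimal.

Apply & to each column (1 only where both bits are 1):
  0111100011
& 0100011100
------------
  0100000000

Answer: 0100000000 (256)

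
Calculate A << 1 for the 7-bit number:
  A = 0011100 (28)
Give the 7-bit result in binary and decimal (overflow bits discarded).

Shift left by 1: drop the top 1 bit(s), append 1 zero(s) on the right.
  0011100  ->  discard [0], keep [011100], append 0
= 0111000

Answer: 0111000 (56)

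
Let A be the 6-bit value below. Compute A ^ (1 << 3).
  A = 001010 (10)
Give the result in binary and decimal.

Mask = 1 << 3 = 001000
Bit 3 of A is 1; XOR with the mask flips it to 0.
  001010
^ 001000
--------
  000010

Answer: 000010 (2)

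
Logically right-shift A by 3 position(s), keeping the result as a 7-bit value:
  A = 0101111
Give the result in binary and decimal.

Logical shift right by 3: drop the bottom 3 bit(s), prepend 3 zero(s) on the left.
  0101111  ->  keep [0101], discard [111], prepend 000
= 0000101

Answer: 0000101 (5)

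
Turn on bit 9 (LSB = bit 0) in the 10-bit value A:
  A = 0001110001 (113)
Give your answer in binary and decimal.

Mask = 1 << 9 = 1000000000
Bit 9 of A is 0, so OR-ing with the mask flips it to 1.
  0001110001
| 1000000000
------------
  1001110001

Answer: 1001110001 (625)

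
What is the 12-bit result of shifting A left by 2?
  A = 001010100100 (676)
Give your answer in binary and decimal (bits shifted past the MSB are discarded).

Shift left by 2: drop the top 2 bit(s), append 2 zero(s) on the right.
  001010100100  ->  discard [00], keep [1010100100], append 00
= 101010010000

Answer: 101010010000 (2704)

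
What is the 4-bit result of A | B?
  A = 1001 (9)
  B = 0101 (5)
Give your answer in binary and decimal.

Apply | to each column (1 where either bit is 1):
  1001
| 0101
------
  1101

Answer: 1101 (13)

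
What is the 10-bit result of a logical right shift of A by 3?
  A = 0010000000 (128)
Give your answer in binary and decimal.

Logical shift right by 3: drop the bottom 3 bit(s), prepend 3 zero(s) on the left.
  0010000000  ->  keep [0010000], discard [000], prepend 000
= 0000010000

Answer: 0000010000 (16)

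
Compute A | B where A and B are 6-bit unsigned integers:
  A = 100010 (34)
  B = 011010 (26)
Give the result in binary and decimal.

Apply | to each column (1 where either bit is 1):
  100010
| 011010
--------
  111010

Answer: 111010 (58)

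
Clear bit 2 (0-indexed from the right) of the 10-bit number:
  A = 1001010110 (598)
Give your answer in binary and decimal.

Mask = ~(1 << 2) = 1111111011
Bit 2 of A is 1, so AND-ing with the mask clears it to 0.
  1001010110
& 1111111011
------------
  1001010010

Answer: 1001010010 (594)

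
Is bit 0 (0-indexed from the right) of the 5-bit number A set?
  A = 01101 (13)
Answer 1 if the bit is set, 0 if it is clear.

Bit 0 is the 1st from the right.
  01101
      ^
That bit is 1.

Answer: 1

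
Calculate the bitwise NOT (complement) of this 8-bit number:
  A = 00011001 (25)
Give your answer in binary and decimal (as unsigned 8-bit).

Flip each bit (0->1, 1->0):
  00011001
  11100110

Answer: 11100110 (230)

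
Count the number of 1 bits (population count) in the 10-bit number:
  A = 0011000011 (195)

0011000011
1-bits at positions (from bit 0 = LSB): 0, 1, 6, 7
Count = 4

Answer: 4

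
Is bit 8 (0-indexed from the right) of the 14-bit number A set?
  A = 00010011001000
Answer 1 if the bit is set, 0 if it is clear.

Bit 8 is the 9th from the right.
  00010011001000
       ^
That bit is 0.

Answer: 0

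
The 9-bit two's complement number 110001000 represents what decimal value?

MSB is 1, so the value is negative. Find the magnitude:
1. Invert bits:  001110111
2. Add 1:        001111000  = 120
3. Apply sign:   -120

Answer: -120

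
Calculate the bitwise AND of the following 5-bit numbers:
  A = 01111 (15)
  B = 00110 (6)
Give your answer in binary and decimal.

Apply & to each column (1 only where both bits are 1):
  01111
& 00110
-------
  00110

Answer: 00110 (6)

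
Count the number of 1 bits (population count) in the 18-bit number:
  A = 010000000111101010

010000000111101010
1-bits at positions (from bit 0 = LSB): 1, 3, 5, 6, 7, 8, 16
Count = 7

Answer: 7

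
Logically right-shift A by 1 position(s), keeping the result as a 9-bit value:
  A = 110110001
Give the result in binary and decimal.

Logical shift right by 1: drop the bottom 1 bit(s), prepend 1 zero(s) on the left.
  110110001  ->  keep [11011000], discard [1], prepend 0
= 011011000

Answer: 011011000 (216)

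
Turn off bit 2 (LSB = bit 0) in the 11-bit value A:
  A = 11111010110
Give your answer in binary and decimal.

Mask = ~(1 << 2) = 11111111011
Bit 2 of A is 1, so AND-ing with the mask clears it to 0.
  11111010110
& 11111111011
-------------
  11111010010

Answer: 11111010010 (2002)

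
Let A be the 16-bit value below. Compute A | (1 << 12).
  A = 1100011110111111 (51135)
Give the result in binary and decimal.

Mask = 1 << 12 = 0001000000000000
Bit 12 of A is 0, so OR-ing with the mask flips it to 1.
  1100011110111111
| 0001000000000000
------------------
  1101011110111111

Answer: 1101011110111111 (55231)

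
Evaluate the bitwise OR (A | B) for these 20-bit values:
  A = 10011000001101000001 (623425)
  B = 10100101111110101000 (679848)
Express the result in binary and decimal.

Apply | to each column (1 where either bit is 1):
  10011000001101000001
| 10100101111110101000
----------------------
  10111101111111101001

Answer: 10111101111111101001 (778217)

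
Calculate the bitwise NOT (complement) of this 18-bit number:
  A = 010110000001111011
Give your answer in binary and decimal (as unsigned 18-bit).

Flip each bit (0->1, 1->0):
  010110000001111011
  101001111110000100

Answer: 101001111110000100 (171908)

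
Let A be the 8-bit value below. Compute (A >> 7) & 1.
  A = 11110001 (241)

Bit 7 is the 8th from the right.
  11110001
  ^
That bit is 1.

Answer: 1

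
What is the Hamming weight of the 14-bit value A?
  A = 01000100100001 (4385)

01000100100001
1-bits at positions (from bit 0 = LSB): 0, 5, 8, 12
Count = 4

Answer: 4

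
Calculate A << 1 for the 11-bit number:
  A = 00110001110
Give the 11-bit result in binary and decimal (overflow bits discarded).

Shift left by 1: drop the top 1 bit(s), append 1 zero(s) on the right.
  00110001110  ->  discard [0], keep [0110001110], append 0
= 01100011100

Answer: 01100011100 (796)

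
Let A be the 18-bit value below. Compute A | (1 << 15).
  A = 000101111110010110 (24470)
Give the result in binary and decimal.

Mask = 1 << 15 = 001000000000000000
Bit 15 of A is 0, so OR-ing with the mask flips it to 1.
  000101111110010110
| 001000000000000000
--------------------
  001101111110010110

Answer: 001101111110010110 (57238)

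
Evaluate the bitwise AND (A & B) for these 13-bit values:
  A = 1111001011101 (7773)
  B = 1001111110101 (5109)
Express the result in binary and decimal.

Apply & to each column (1 only where both bits are 1):
  1111001011101
& 1001111110101
---------------
  1001001010101

Answer: 1001001010101 (4693)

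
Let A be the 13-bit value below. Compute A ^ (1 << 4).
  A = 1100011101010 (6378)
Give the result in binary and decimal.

Mask = 1 << 4 = 0000000010000
Bit 4 of A is 0; XOR with the mask flips it to 1.
  1100011101010
^ 0000000010000
---------------
  1100011111010

Answer: 1100011111010 (6394)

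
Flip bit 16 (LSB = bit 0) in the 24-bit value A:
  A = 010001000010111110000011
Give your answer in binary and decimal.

Mask = 1 << 16 = 000000010000000000000000
Bit 16 of A is 0; XOR with the mask flips it to 1.
  010001000010111110000011
^ 000000010000000000000000
--------------------------
  010001010010111110000011

Answer: 010001010010111110000011 (4534147)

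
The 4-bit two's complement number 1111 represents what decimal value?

MSB is 1, so the value is negative. Find the magnitude:
1. Invert bits:  0000
2. Add 1:        0001  = 1
3. Apply sign:   -1

Answer: -1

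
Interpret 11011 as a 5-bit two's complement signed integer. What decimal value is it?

MSB is 1, so the value is negative. Find the magnitude:
1. Invert bits:  00100
2. Add 1:        00101  = 5
3. Apply sign:   -5

Answer: -5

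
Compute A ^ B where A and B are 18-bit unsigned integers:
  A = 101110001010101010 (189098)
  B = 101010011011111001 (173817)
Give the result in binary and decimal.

Apply ^ to each column (1 where bits differ):
  101110001010101010
^ 101010011011111001
--------------------
  000100010001010011

Answer: 000100010001010011 (17491)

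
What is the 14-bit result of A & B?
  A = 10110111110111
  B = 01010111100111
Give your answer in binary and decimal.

Apply & to each column (1 only where both bits are 1):
  10110111110111
& 01010111100111
----------------
  00010111100111

Answer: 00010111100111 (1511)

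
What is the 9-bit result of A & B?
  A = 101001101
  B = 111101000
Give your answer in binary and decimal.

Apply & to each column (1 only where both bits are 1):
  101001101
& 111101000
-----------
  101001000

Answer: 101001000 (328)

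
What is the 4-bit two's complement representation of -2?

1. Binary of +2:  0010
2. Invert bits:     1101
3. Add 1:           1110

Answer: 1110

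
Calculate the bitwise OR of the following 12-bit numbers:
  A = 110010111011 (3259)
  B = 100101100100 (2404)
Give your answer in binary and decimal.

Apply | to each column (1 where either bit is 1):
  110010111011
| 100101100100
--------------
  110111111111

Answer: 110111111111 (3583)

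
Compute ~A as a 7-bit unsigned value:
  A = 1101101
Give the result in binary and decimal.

Flip each bit (0->1, 1->0):
  1101101
  0010010

Answer: 0010010 (18)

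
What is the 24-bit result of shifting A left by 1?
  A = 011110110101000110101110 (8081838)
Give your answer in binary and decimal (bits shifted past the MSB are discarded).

Shift left by 1: drop the top 1 bit(s), append 1 zero(s) on the right.
  011110110101000110101110  ->  discard [0], keep [11110110101000110101110], append 0
= 111101101010001101011100

Answer: 111101101010001101011100 (16163676)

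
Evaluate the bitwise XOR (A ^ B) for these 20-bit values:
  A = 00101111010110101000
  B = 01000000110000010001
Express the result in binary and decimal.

Apply ^ to each column (1 where bits differ):
  00101111010110101000
^ 01000000110000010001
----------------------
  01101111100110111001

Answer: 01101111100110111001 (457145)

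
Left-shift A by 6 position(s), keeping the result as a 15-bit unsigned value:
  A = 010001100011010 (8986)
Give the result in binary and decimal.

Shift left by 6: drop the top 6 bit(s), append 6 zero(s) on the right.
  010001100011010  ->  discard [010001], keep [100011010], append 000000
= 100011010000000

Answer: 100011010000000 (18048)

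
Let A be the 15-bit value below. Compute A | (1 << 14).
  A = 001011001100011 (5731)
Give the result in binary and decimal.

Mask = 1 << 14 = 100000000000000
Bit 14 of A is 0, so OR-ing with the mask flips it to 1.
  001011001100011
| 100000000000000
-----------------
  101011001100011

Answer: 101011001100011 (22115)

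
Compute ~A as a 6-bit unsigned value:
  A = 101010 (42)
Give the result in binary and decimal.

Flip each bit (0->1, 1->0):
  101010
  010101

Answer: 010101 (21)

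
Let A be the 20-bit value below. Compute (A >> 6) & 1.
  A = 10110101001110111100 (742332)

Bit 6 is the 7th from the right.
  10110101001110111100
               ^
That bit is 0.

Answer: 0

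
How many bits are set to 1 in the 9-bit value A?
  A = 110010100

110010100
1-bits at positions (from bit 0 = LSB): 2, 4, 7, 8
Count = 4

Answer: 4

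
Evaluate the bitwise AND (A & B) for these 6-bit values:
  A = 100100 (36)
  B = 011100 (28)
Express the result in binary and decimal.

Apply & to each column (1 only where both bits are 1):
  100100
& 011100
--------
  000100

Answer: 000100 (4)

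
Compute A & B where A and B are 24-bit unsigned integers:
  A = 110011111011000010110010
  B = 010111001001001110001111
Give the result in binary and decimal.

Apply & to each column (1 only where both bits are 1):
  110011111011000010110010
& 010111001001001110001111
--------------------------
  010011001001000010000010

Answer: 010011001001000010000010 (5017730)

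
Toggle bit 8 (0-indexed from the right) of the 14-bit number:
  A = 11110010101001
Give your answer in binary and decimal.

Mask = 1 << 8 = 00000100000000
Bit 8 of A is 0; XOR with the mask flips it to 1.
  11110010101001
^ 00000100000000
----------------
  11110110101001

Answer: 11110110101001 (15785)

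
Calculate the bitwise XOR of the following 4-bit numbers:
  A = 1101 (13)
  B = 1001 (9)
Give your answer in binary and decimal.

Apply ^ to each column (1 where bits differ):
  1101
^ 1001
------
  0100

Answer: 0100 (4)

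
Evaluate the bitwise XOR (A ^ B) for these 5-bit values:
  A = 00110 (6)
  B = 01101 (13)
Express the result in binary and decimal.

Apply ^ to each column (1 where bits differ):
  00110
^ 01101
-------
  01011

Answer: 01011 (11)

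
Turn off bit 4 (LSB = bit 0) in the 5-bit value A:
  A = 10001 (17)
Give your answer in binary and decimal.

Mask = ~(1 << 4) = 01111
Bit 4 of A is 1, so AND-ing with the mask clears it to 0.
  10001
& 01111
-------
  00001

Answer: 00001 (1)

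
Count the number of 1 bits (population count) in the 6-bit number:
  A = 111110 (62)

111110
1-bits at positions (from bit 0 = LSB): 1, 2, 3, 4, 5
Count = 5

Answer: 5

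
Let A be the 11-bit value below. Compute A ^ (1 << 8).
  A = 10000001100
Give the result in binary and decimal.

Mask = 1 << 8 = 00100000000
Bit 8 of A is 0; XOR with the mask flips it to 1.
  10000001100
^ 00100000000
-------------
  10100001100

Answer: 10100001100 (1292)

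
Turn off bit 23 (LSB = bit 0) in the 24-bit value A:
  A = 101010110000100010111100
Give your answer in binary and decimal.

Mask = ~(1 << 23) = 011111111111111111111111
Bit 23 of A is 1, so AND-ing with the mask clears it to 0.
  101010110000100010111100
& 011111111111111111111111
--------------------------
  001010110000100010111100

Answer: 001010110000100010111100 (2820284)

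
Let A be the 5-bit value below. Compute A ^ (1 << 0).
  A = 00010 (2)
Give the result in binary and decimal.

Mask = 1 << 0 = 00001
Bit 0 of A is 0; XOR with the mask flips it to 1.
  00010
^ 00001
-------
  00011

Answer: 00011 (3)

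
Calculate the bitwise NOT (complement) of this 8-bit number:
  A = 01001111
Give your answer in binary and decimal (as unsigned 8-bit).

Flip each bit (0->1, 1->0):
  01001111
  10110000

Answer: 10110000 (176)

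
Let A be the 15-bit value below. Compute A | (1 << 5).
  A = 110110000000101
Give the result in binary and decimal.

Mask = 1 << 5 = 000000000100000
Bit 5 of A is 0, so OR-ing with the mask flips it to 1.
  110110000000101
| 000000000100000
-----------------
  110110000100101

Answer: 110110000100101 (27685)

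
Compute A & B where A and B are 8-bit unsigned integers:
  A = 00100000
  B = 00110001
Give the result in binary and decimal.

Apply & to each column (1 only where both bits are 1):
  00100000
& 00110001
----------
  00100000

Answer: 00100000 (32)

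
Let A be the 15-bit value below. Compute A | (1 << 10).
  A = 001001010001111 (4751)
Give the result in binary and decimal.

Mask = 1 << 10 = 000010000000000
Bit 10 of A is 0, so OR-ing with the mask flips it to 1.
  001001010001111
| 000010000000000
-----------------
  001011010001111

Answer: 001011010001111 (5775)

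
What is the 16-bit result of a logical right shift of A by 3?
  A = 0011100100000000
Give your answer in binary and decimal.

Logical shift right by 3: drop the bottom 3 bit(s), prepend 3 zero(s) on the left.
  0011100100000000  ->  keep [0011100100000], discard [000], prepend 000
= 0000011100100000

Answer: 0000011100100000 (1824)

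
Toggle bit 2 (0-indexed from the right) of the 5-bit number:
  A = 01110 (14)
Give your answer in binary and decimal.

Mask = 1 << 2 = 00100
Bit 2 of A is 1; XOR with the mask flips it to 0.
  01110
^ 00100
-------
  01010

Answer: 01010 (10)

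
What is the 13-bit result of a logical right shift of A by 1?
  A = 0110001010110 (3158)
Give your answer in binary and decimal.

Logical shift right by 1: drop the bottom 1 bit(s), prepend 1 zero(s) on the left.
  0110001010110  ->  keep [011000101011], discard [0], prepend 0
= 0011000101011

Answer: 0011000101011 (1579)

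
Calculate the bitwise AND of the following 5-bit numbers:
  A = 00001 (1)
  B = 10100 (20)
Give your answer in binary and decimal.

Apply & to each column (1 only where both bits are 1):
  00001
& 10100
-------
  00000

Answer: 00000 (0)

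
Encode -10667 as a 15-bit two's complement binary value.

1. Binary of +10667:  010100110101011
2. Invert bits:     101011001010100
3. Add 1:           101011001010101

Answer: 101011001010101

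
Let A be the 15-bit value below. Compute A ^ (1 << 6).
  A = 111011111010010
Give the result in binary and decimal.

Mask = 1 << 6 = 000000001000000
Bit 6 of A is 1; XOR with the mask flips it to 0.
  111011111010010
^ 000000001000000
-----------------
  111011110010010

Answer: 111011110010010 (30610)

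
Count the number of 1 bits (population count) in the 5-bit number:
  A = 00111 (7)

00111
1-bits at positions (from bit 0 = LSB): 0, 1, 2
Count = 3

Answer: 3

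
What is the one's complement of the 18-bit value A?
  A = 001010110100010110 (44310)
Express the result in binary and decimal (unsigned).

Flip each bit (0->1, 1->0):
  001010110100010110
  110101001011101001

Answer: 110101001011101001 (217833)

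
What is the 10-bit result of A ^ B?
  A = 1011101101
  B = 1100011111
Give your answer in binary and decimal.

Apply ^ to each column (1 where bits differ):
  1011101101
^ 1100011111
------------
  0111110010

Answer: 0111110010 (498)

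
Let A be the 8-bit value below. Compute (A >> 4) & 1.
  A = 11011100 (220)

Bit 4 is the 5th from the right.
  11011100
     ^
That bit is 1.

Answer: 1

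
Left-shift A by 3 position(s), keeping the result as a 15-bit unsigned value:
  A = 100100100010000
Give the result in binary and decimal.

Shift left by 3: drop the top 3 bit(s), append 3 zero(s) on the right.
  100100100010000  ->  discard [100], keep [100100010000], append 000
= 100100010000000

Answer: 100100010000000 (18560)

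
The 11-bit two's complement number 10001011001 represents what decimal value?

MSB is 1, so the value is negative. Find the magnitude:
1. Invert bits:  01110100110
2. Add 1:        01110100111  = 935
3. Apply sign:   -935

Answer: -935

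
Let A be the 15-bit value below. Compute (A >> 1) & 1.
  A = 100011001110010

Bit 1 is the 2nd from the right.
  100011001110010
               ^
That bit is 1.

Answer: 1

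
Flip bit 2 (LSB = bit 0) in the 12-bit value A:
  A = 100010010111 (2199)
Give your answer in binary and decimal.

Mask = 1 << 2 = 000000000100
Bit 2 of A is 1; XOR with the mask flips it to 0.
  100010010111
^ 000000000100
--------------
  100010010011

Answer: 100010010011 (2195)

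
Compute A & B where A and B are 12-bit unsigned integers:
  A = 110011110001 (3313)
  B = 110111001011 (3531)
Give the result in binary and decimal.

Apply & to each column (1 only where both bits are 1):
  110011110001
& 110111001011
--------------
  110011000001

Answer: 110011000001 (3265)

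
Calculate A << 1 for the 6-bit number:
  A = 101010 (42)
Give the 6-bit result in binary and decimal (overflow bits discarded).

Shift left by 1: drop the top 1 bit(s), append 1 zero(s) on the right.
  101010  ->  discard [1], keep [01010], append 0
= 010100

Answer: 010100 (20)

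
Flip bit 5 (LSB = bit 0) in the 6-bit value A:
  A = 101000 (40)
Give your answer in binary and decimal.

Mask = 1 << 5 = 100000
Bit 5 of A is 1; XOR with the mask flips it to 0.
  101000
^ 100000
--------
  001000

Answer: 001000 (8)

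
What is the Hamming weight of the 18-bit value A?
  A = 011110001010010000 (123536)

011110001010010000
1-bits at positions (from bit 0 = LSB): 4, 7, 9, 13, 14, 15, 16
Count = 7

Answer: 7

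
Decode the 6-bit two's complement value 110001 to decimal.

MSB is 1, so the value is negative. Find the magnitude:
1. Invert bits:  001110
2. Add 1:        001111  = 15
3. Apply sign:   -15

Answer: -15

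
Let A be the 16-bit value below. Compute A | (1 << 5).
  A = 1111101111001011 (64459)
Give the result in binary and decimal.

Mask = 1 << 5 = 0000000000100000
Bit 5 of A is 0, so OR-ing with the mask flips it to 1.
  1111101111001011
| 0000000000100000
------------------
  1111101111101011

Answer: 1111101111101011 (64491)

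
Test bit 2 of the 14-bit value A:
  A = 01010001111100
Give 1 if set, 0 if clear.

Bit 2 is the 3rd from the right.
  01010001111100
             ^
That bit is 1.

Answer: 1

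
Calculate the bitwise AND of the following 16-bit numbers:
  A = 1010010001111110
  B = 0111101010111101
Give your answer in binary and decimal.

Apply & to each column (1 only where both bits are 1):
  1010010001111110
& 0111101010111101
------------------
  0010000000111100

Answer: 0010000000111100 (8252)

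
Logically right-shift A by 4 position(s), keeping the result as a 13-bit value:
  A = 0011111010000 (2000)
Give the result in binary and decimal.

Logical shift right by 4: drop the bottom 4 bit(s), prepend 4 zero(s) on the left.
  0011111010000  ->  keep [001111101], discard [0000], prepend 0000
= 0000001111101

Answer: 0000001111101 (125)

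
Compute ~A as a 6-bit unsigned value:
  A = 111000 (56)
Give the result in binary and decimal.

Flip each bit (0->1, 1->0):
  111000
  000111

Answer: 000111 (7)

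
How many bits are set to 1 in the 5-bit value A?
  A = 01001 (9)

01001
1-bits at positions (from bit 0 = LSB): 0, 3
Count = 2

Answer: 2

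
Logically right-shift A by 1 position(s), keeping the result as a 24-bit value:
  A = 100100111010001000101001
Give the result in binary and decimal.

Logical shift right by 1: drop the bottom 1 bit(s), prepend 1 zero(s) on the left.
  100100111010001000101001  ->  keep [10010011101000100010100], discard [1], prepend 0
= 010010011101000100010100

Answer: 010010011101000100010100 (4837652)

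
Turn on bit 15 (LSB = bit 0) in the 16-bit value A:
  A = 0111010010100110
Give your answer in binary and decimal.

Mask = 1 << 15 = 1000000000000000
Bit 15 of A is 0, so OR-ing with the mask flips it to 1.
  0111010010100110
| 1000000000000000
------------------
  1111010010100110

Answer: 1111010010100110 (62630)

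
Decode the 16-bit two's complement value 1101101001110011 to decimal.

MSB is 1, so the value is negative. Find the magnitude:
1. Invert bits:  0010010110001100
2. Add 1:        0010010110001101  = 9613
3. Apply sign:   -9613

Answer: -9613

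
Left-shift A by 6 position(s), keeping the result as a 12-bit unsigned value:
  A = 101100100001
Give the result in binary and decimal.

Shift left by 6: drop the top 6 bit(s), append 6 zero(s) on the right.
  101100100001  ->  discard [101100], keep [100001], append 000000
= 100001000000

Answer: 100001000000 (2112)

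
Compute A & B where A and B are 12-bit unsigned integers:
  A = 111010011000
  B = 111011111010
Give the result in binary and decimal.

Apply & to each column (1 only where both bits are 1):
  111010011000
& 111011111010
--------------
  111010011000

Answer: 111010011000 (3736)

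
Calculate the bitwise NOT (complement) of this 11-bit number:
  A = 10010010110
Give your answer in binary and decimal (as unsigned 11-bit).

Flip each bit (0->1, 1->0):
  10010010110
  01101101001

Answer: 01101101001 (873)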